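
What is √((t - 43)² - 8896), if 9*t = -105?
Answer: 4*I*√3323/3 ≈ 76.861*I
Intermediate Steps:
t = -35/3 (t = (⅑)*(-105) = -35/3 ≈ -11.667)
√((t - 43)² - 8896) = √((-35/3 - 43)² - 8896) = √((-164/3)² - 8896) = √(26896/9 - 8896) = √(-53168/9) = 4*I*√3323/3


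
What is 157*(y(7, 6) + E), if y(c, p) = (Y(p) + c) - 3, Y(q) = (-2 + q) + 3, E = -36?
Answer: -3925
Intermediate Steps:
Y(q) = 1 + q
y(c, p) = -2 + c + p (y(c, p) = ((1 + p) + c) - 3 = (1 + c + p) - 3 = -2 + c + p)
157*(y(7, 6) + E) = 157*((-2 + 7 + 6) - 36) = 157*(11 - 36) = 157*(-25) = -3925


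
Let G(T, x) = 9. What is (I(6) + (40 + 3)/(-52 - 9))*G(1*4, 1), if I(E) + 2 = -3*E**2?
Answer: -60777/61 ≈ -996.34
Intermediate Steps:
I(E) = -2 - 3*E**2
(I(6) + (40 + 3)/(-52 - 9))*G(1*4, 1) = ((-2 - 3*6**2) + (40 + 3)/(-52 - 9))*9 = ((-2 - 3*36) + 43/(-61))*9 = ((-2 - 108) + 43*(-1/61))*9 = (-110 - 43/61)*9 = -6753/61*9 = -60777/61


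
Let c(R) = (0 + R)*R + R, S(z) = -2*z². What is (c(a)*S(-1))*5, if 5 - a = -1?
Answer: -420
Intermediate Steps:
a = 6 (a = 5 - 1*(-1) = 5 + 1 = 6)
c(R) = R + R² (c(R) = R*R + R = R² + R = R + R²)
(c(a)*S(-1))*5 = ((6*(1 + 6))*(-2*(-1)²))*5 = ((6*7)*(-2*1))*5 = (42*(-2))*5 = -84*5 = -420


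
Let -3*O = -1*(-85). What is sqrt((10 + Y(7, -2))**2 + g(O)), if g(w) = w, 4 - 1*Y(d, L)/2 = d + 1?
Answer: I*sqrt(219)/3 ≈ 4.9329*I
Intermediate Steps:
Y(d, L) = 6 - 2*d (Y(d, L) = 8 - 2*(d + 1) = 8 - 2*(1 + d) = 8 + (-2 - 2*d) = 6 - 2*d)
O = -85/3 (O = -(-1)*(-85)/3 = -1/3*85 = -85/3 ≈ -28.333)
sqrt((10 + Y(7, -2))**2 + g(O)) = sqrt((10 + (6 - 2*7))**2 - 85/3) = sqrt((10 + (6 - 14))**2 - 85/3) = sqrt((10 - 8)**2 - 85/3) = sqrt(2**2 - 85/3) = sqrt(4 - 85/3) = sqrt(-73/3) = I*sqrt(219)/3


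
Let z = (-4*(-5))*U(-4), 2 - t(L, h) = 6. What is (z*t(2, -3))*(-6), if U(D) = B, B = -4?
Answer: -1920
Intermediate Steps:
U(D) = -4
t(L, h) = -4 (t(L, h) = 2 - 1*6 = 2 - 6 = -4)
z = -80 (z = -4*(-5)*(-4) = 20*(-4) = -80)
(z*t(2, -3))*(-6) = -80*(-4)*(-6) = 320*(-6) = -1920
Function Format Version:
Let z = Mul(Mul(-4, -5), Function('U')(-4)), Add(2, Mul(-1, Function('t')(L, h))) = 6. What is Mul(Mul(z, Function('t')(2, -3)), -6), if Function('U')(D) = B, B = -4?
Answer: -1920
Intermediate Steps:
Function('U')(D) = -4
Function('t')(L, h) = -4 (Function('t')(L, h) = Add(2, Mul(-1, 6)) = Add(2, -6) = -4)
z = -80 (z = Mul(Mul(-4, -5), -4) = Mul(20, -4) = -80)
Mul(Mul(z, Function('t')(2, -3)), -6) = Mul(Mul(-80, -4), -6) = Mul(320, -6) = -1920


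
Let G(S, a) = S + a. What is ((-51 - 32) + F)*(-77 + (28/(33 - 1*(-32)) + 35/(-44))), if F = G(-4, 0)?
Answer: 19249881/2860 ≈ 6730.7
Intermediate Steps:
F = -4 (F = -4 + 0 = -4)
((-51 - 32) + F)*(-77 + (28/(33 - 1*(-32)) + 35/(-44))) = ((-51 - 32) - 4)*(-77 + (28/(33 - 1*(-32)) + 35/(-44))) = (-83 - 4)*(-77 + (28/(33 + 32) + 35*(-1/44))) = -87*(-77 + (28/65 - 35/44)) = -87*(-77 - 1043/2860) = -87*(-221263/2860) = 19249881/2860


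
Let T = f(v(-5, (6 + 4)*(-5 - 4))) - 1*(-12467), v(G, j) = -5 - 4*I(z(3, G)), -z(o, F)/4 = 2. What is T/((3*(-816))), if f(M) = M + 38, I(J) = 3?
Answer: -1561/306 ≈ -5.1013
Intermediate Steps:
z(o, F) = -8 (z(o, F) = -4*2 = -8)
v(G, j) = -17 (v(G, j) = -5 - 4*3 = -5 - 12 = -17)
f(M) = 38 + M
T = 12488 (T = (38 - 17) - 1*(-12467) = 21 + 12467 = 12488)
T/((3*(-816))) = 12488/((3*(-816))) = 12488/(-2448) = 12488*(-1/2448) = -1561/306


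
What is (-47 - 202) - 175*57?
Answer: -10224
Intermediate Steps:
(-47 - 202) - 175*57 = -249 - 9975 = -10224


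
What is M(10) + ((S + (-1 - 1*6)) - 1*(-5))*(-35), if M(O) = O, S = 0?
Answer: 80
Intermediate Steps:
M(10) + ((S + (-1 - 1*6)) - 1*(-5))*(-35) = 10 + ((0 + (-1 - 1*6)) - 1*(-5))*(-35) = 10 + ((0 + (-1 - 6)) + 5)*(-35) = 10 + ((0 - 7) + 5)*(-35) = 10 + (-7 + 5)*(-35) = 10 - 2*(-35) = 10 + 70 = 80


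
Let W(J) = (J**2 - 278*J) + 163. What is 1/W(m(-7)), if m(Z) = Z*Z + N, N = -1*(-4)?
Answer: -1/11762 ≈ -8.5020e-5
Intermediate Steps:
N = 4
m(Z) = 4 + Z**2 (m(Z) = Z*Z + 4 = Z**2 + 4 = 4 + Z**2)
W(J) = 163 + J**2 - 278*J
1/W(m(-7)) = 1/(163 + (4 + (-7)**2)**2 - 278*(4 + (-7)**2)) = 1/(163 + (4 + 49)**2 - 278*(4 + 49)) = 1/(163 + 53**2 - 278*53) = 1/(163 + 2809 - 14734) = 1/(-11762) = -1/11762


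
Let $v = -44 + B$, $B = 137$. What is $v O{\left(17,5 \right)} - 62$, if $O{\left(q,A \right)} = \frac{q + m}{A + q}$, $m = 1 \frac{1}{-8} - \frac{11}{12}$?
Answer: $\frac{961}{176} \approx 5.4602$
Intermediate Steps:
$m = - \frac{25}{24}$ ($m = 1 \left(- \frac{1}{8}\right) - \frac{11}{12} = - \frac{1}{8} - \frac{11}{12} = - \frac{25}{24} \approx -1.0417$)
$O{\left(q,A \right)} = \frac{- \frac{25}{24} + q}{A + q}$ ($O{\left(q,A \right)} = \frac{q - \frac{25}{24}}{A + q} = \frac{- \frac{25}{24} + q}{A + q}$)
$v = 93$ ($v = -44 + 137 = 93$)
$v O{\left(17,5 \right)} - 62 = 93 \frac{- \frac{25}{24} + 17}{5 + 17} - 62 = 93 \cdot \frac{1}{22} \cdot \frac{383}{24} - 62 = 93 \cdot \frac{383}{528} - 62 = \frac{11873}{176} - 62 = \frac{961}{176}$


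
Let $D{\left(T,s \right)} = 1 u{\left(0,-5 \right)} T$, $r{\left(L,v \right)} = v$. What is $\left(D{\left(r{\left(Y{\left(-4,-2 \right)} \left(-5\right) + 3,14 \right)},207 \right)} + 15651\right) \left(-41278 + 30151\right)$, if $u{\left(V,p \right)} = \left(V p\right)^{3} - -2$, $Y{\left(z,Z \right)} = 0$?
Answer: $-174460233$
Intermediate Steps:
$u{\left(V,p \right)} = 2 + V^{3} p^{3}$ ($u{\left(V,p \right)} = V^{3} p^{3} + 2 = 2 + V^{3} p^{3}$)
$D{\left(T,s \right)} = 2 T$ ($D{\left(T,s \right)} = 1 \left(2 + 0^{3} \left(-5\right)^{3}\right) T = 1 \left(2 + 0 \left(-125\right)\right) T = 1 \left(2 + 0\right) T = 1 \cdot 2 T = 2 T$)
$\left(D{\left(r{\left(Y{\left(-4,-2 \right)} \left(-5\right) + 3,14 \right)},207 \right)} + 15651\right) \left(-41278 + 30151\right) = \left(2 \cdot 14 + 15651\right) \left(-41278 + 30151\right) = \left(28 + 15651\right) \left(-11127\right) = 15679 \left(-11127\right) = -174460233$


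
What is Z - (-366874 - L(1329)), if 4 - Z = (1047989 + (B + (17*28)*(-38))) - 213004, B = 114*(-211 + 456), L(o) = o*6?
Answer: -469975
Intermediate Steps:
L(o) = 6*o
B = 27930 (B = 114*245 = 27930)
Z = -844823 (Z = 4 - ((1047989 + (27930 + (17*28)*(-38))) - 213004) = 4 - ((1047989 + (27930 + 476*(-38))) - 213004) = 4 - ((1047989 + (27930 - 18088)) - 213004) = 4 - ((1047989 + 9842) - 213004) = 4 - (1057831 - 213004) = 4 - 1*844827 = 4 - 844827 = -844823)
Z - (-366874 - L(1329)) = -844823 - (-366874 - 6*1329) = -844823 - (-366874 - 1*7974) = -844823 - (-366874 - 7974) = -844823 - 1*(-374848) = -844823 + 374848 = -469975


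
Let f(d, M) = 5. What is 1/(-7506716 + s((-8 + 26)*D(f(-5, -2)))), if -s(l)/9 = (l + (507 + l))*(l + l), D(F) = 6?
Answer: -1/8912228 ≈ -1.1221e-7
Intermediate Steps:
s(l) = -18*l*(507 + 2*l) (s(l) = -9*(l + (507 + l))*(l + l) = -9*(507 + 2*l)*2*l = -18*l*(507 + 2*l))
1/(-7506716 + s((-8 + 26)*D(f(-5, -2)))) = 1/(-7506716 - 18*(-8 + 26)*6*(507 + 2*((-8 + 26)*6))) = 1/(-7506716 - 18*18*6*(507 + 2*(18*6))) = 1/(-7506716 - 18*108*(507 + 2*108)) = 1/(-7506716 - 18*108*(507 + 216)) = 1/(-7506716 - 18*108*723) = 1/(-7506716 - 1405512) = 1/(-8912228) = -1/8912228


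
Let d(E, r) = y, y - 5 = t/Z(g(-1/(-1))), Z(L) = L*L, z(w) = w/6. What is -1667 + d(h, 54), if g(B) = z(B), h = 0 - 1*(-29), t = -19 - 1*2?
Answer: -2418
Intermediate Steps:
z(w) = w/6 (z(w) = w*(1/6) = w/6)
t = -21 (t = -19 - 2 = -21)
h = 29 (h = 0 + 29 = 29)
g(B) = B/6
Z(L) = L**2
y = -751 (y = 5 - 21/(((-1/(-1))/6)**2) = 5 - 21/(((-1*(-1))/6)**2) = 5 - 21/(((1/6)*1)**2) = 5 - 21/((1/6)**2) = 5 - 21/1/36 = 5 - 21*36 = 5 - 756 = -751)
d(E, r) = -751
-1667 + d(h, 54) = -1667 - 751 = -2418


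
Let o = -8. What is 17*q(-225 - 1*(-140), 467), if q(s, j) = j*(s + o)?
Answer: -738327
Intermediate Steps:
q(s, j) = j*(-8 + s) (q(s, j) = j*(s - 8) = j*(-8 + s))
17*q(-225 - 1*(-140), 467) = 17*(467*(-8 + (-225 - 1*(-140)))) = 17*(467*(-8 + (-225 + 140))) = 17*(467*(-8 - 85)) = 17*(467*(-93)) = 17*(-43431) = -738327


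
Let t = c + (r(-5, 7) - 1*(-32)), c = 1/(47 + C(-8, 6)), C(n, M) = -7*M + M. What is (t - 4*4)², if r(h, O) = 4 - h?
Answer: 76176/121 ≈ 629.55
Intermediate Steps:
C(n, M) = -6*M
c = 1/11 (c = 1/(47 - 6*6) = 1/(47 - 36) = 1/11 ≈ 0.090909)
t = 452/11 (t = 1/11 + ((4 - 1*(-5)) - 1*(-32)) = 1/11 + ((4 + 5) + 32) = 1/11 + (9 + 32) = 1/11 + 41 = 452/11 ≈ 41.091)
(t - 4*4)² = (452/11 - 4*4)² = (452/11 - 16)² = (276/11)² = 76176/121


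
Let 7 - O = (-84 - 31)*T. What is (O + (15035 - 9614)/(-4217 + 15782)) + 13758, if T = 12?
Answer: 58385782/3855 ≈ 15145.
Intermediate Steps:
O = 1387 (O = 7 - (-84 - 31)*12 = 7 - (-115)*12 = 7 - 1*(-1380) = 7 + 1380 = 1387)
(O + (15035 - 9614)/(-4217 + 15782)) + 13758 = (1387 + (15035 - 9614)/(-4217 + 15782)) + 13758 = (1387 + 5421/11565) + 13758 = (1387 + 5421*(1/11565)) + 13758 = (1387 + 1807/3855) + 13758 = 5348692/3855 + 13758 = 58385782/3855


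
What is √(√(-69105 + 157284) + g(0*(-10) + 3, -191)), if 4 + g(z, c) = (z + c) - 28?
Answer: √(-220 + √88179) ≈ 8.7721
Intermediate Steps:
g(z, c) = -32 + c + z (g(z, c) = -4 + ((z + c) - 28) = -4 + ((c + z) - 28) = -4 + (-28 + c + z) = -32 + c + z)
√(√(-69105 + 157284) + g(0*(-10) + 3, -191)) = √(√(-69105 + 157284) + (-32 - 191 + (0*(-10) + 3))) = √(√88179 + (-32 - 191 + (0 + 3))) = √(√88179 + (-32 - 191 + 3)) = √(√88179 - 220) = √(-220 + √88179)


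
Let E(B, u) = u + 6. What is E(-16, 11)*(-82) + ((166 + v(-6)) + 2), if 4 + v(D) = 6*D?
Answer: -1266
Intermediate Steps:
v(D) = -4 + 6*D
E(B, u) = 6 + u
E(-16, 11)*(-82) + ((166 + v(-6)) + 2) = (6 + 11)*(-82) + ((166 + (-4 + 6*(-6))) + 2) = 17*(-82) + ((166 + (-4 - 36)) + 2) = -1394 + ((166 - 40) + 2) = -1394 + (126 + 2) = -1394 + 128 = -1266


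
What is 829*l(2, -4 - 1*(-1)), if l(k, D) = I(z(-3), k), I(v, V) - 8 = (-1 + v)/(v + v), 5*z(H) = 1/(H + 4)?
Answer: 4974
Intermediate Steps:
z(H) = 1/(5*(4 + H)) (z(H) = 1/(5*(H + 4)) = 1/(5*(4 + H)))
I(v, V) = 8 + (-1 + v)/(2*v) (I(v, V) = 8 + (-1 + v)/(v + v) = 8 + (-1 + v)/((2*v)) = 8 + (-1 + v)*(1/(2*v)) = 8 + (-1 + v)/(2*v))
l(k, D) = 6 (l(k, D) = (-1 + 17*(1/(5*(4 - 3))))/(2*((1/(5*(4 - 3))))) = (-1 + 17*((⅕)/1))/(2*(((⅕)/1))) = (-1 + 17*((⅕)*1))/(2*(((⅕)*1))) = (-1 + 17*(⅕))/(2*(⅕)) = (½)*5*(-1 + 17/5) = (½)*5*(12/5) = 6)
829*l(2, -4 - 1*(-1)) = 829*6 = 4974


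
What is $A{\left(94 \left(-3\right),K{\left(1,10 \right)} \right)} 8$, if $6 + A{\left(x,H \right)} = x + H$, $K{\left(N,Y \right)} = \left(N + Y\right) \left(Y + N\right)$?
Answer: $-1336$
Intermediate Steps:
$K{\left(N,Y \right)} = \left(N + Y\right)^{2}$ ($K{\left(N,Y \right)} = \left(N + Y\right) \left(N + Y\right) = \left(N + Y\right)^{2}$)
$A{\left(x,H \right)} = -6 + H + x$ ($A{\left(x,H \right)} = -6 + \left(x + H\right) = -6 + \left(H + x\right) = -6 + H + x$)
$A{\left(94 \left(-3\right),K{\left(1,10 \right)} \right)} 8 = \left(-6 + \left(1 + 10\right)^{2} + 94 \left(-3\right)\right) 8 = \left(-6 + 11^{2} - 282\right) 8 = \left(-6 + 121 - 282\right) 8 = \left(-167\right) 8 = -1336$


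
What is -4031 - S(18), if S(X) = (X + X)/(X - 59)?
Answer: -165235/41 ≈ -4030.1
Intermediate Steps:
S(X) = 2*X/(-59 + X) (S(X) = (2*X)/(-59 + X) = 2*X/(-59 + X))
-4031 - S(18) = -4031 - 2*18/(-59 + 18) = -4031 - 2*18/(-41) = -4031 - 2*18*(-1)/41 = -4031 - 1*(-36/41) = -4031 + 36/41 = -165235/41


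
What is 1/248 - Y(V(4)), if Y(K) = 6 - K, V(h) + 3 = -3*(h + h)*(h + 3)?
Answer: -43895/248 ≈ -177.00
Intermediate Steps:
V(h) = -3 - 6*h*(3 + h) (V(h) = -3 - 3*(h + h)*(h + 3) = -3 - 3*2*h*(3 + h) = -3 - 6*h*(3 + h))
1/248 - Y(V(4)) = 1/248 - (6 - (-3 - 18*4 - 6*4²)) = 1/248 - (6 - (-3 - 72 - 6*16)) = 1/248 - (6 - (-3 - 72 - 96)) = 1/248 - (6 - 1*(-171)) = 1/248 - (6 + 171) = 1/248 - 1*177 = 1/248 - 177 = -43895/248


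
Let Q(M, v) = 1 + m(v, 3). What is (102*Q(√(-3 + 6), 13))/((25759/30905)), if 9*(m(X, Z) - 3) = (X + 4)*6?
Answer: 48335420/25759 ≈ 1876.4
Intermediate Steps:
m(X, Z) = 17/3 + 2*X/3 (m(X, Z) = 3 + ((X + 4)*6)/9 = 3 + ((4 + X)*6)/9 = 3 + (24 + 6*X)/9 = 3 + (8/3 + 2*X/3) = 17/3 + 2*X/3)
Q(M, v) = 20/3 + 2*v/3 (Q(M, v) = 1 + (17/3 + 2*v/3) = 20/3 + 2*v/3)
(102*Q(√(-3 + 6), 13))/((25759/30905)) = (102*(20/3 + (⅔)*13))/((25759/30905)) = (102*(20/3 + 26/3))/((25759*(1/30905))) = (102*(46/3))/(25759/30905) = 1564*(30905/25759) = 48335420/25759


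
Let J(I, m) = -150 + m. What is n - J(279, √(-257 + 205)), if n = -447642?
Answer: -447492 - 2*I*√13 ≈ -4.4749e+5 - 7.2111*I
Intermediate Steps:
n - J(279, √(-257 + 205)) = -447642 - (-150 + √(-257 + 205)) = -447642 - (-150 + √(-52)) = -447642 - (-150 + 2*I*√13) = -447642 + (150 - 2*I*√13) = -447492 - 2*I*√13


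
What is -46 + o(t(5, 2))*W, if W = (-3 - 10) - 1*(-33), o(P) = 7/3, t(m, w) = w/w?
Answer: ⅔ ≈ 0.66667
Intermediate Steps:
t(m, w) = 1
o(P) = 7/3 (o(P) = 7*(⅓) = 7/3)
W = 20 (W = -13 + 33 = 20)
-46 + o(t(5, 2))*W = -46 + (7/3)*20 = -46 + 140/3 = ⅔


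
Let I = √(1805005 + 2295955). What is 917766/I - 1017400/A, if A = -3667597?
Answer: 1017400/3667597 + 458883*√710/26980 ≈ 453.48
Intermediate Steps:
I = 76*√710 (I = √4100960 = 76*√710 ≈ 2025.1)
917766/I - 1017400/A = 917766/((76*√710)) - 1017400/(-3667597) = 917766*(√710/53960) - 1017400*(-1/3667597) = 458883*√710/26980 + 1017400/3667597 = 1017400/3667597 + 458883*√710/26980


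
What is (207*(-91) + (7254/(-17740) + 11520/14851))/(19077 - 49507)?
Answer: 2481318987867/4008494299100 ≈ 0.61901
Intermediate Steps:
(207*(-91) + (7254/(-17740) + 11520/14851))/(19077 - 49507) = (-18837 + (7254*(-1/17740) + 11520*(1/14851)))/(-30430) = (-18837 + (-3627/8870 + 11520/14851))*(-1/30430) = (-18837 + 48317823/131728370)*(-1/30430) = -2481318987867/131728370*(-1/30430) = 2481318987867/4008494299100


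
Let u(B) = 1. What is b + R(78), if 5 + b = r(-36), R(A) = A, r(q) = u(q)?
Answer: 74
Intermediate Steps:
r(q) = 1
b = -4 (b = -5 + 1 = -4)
b + R(78) = -4 + 78 = 74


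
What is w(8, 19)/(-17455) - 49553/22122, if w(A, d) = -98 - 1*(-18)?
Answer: -172635571/77227902 ≈ -2.2354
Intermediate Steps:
w(A, d) = -80 (w(A, d) = -98 + 18 = -80)
w(8, 19)/(-17455) - 49553/22122 = -80/(-17455) - 49553/22122 = -80*(-1/17455) - 49553*1/22122 = 16/3491 - 49553/22122 = -172635571/77227902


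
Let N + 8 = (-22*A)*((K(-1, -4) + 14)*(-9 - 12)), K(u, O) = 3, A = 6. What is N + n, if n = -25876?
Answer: 21240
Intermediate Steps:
N = 47116 (N = -8 + (-22*6)*((3 + 14)*(-9 - 12)) = -8 - 2244*(-21) = -8 - 132*(-357) = -8 + 47124 = 47116)
N + n = 47116 - 25876 = 21240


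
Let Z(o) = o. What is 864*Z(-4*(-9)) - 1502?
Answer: 29602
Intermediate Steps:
864*Z(-4*(-9)) - 1502 = 864*(-4*(-9)) - 1502 = 864*36 - 1502 = 31104 - 1502 = 29602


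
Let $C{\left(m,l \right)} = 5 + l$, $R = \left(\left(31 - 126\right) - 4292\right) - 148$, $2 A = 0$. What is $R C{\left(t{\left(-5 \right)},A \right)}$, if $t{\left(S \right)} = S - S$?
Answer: $-22675$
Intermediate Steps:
$A = 0$ ($A = \frac{1}{2} \cdot 0 = 0$)
$t{\left(S \right)} = 0$
$R = -4535$ ($R = \left(\left(31 - 126\right) - 4292\right) - 148 = \left(-95 - 4292\right) - 148 = -4387 - 148 = -4535$)
$R C{\left(t{\left(-5 \right)},A \right)} = - 4535 \left(5 + 0\right) = \left(-4535\right) 5 = -22675$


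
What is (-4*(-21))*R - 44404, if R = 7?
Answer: -43816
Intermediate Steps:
(-4*(-21))*R - 44404 = -4*(-21)*7 - 44404 = 84*7 - 44404 = 588 - 44404 = -43816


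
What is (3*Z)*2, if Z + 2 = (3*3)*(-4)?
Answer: -228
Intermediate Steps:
Z = -38 (Z = -2 + (3*3)*(-4) = -2 + 9*(-4) = -2 - 36 = -38)
(3*Z)*2 = (3*(-38))*2 = -114*2 = -228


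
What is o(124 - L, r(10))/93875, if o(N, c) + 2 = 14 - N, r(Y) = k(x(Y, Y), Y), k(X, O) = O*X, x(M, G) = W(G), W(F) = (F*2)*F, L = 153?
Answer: 41/93875 ≈ 0.00043675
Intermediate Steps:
W(F) = 2*F² (W(F) = (2*F)*F = 2*F²)
x(M, G) = 2*G²
r(Y) = 2*Y³ (r(Y) = Y*(2*Y²) = 2*Y³)
o(N, c) = 12 - N (o(N, c) = -2 + (14 - N) = 12 - N)
o(124 - L, r(10))/93875 = (12 - (124 - 1*153))/93875 = (12 - (124 - 153))*(1/93875) = (12 - 1*(-29))*(1/93875) = (12 + 29)*(1/93875) = 41*(1/93875) = 41/93875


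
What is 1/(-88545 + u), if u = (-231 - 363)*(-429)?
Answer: 1/166281 ≈ 6.0139e-6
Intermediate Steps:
u = 254826 (u = -594*(-429) = 254826)
1/(-88545 + u) = 1/(-88545 + 254826) = 1/166281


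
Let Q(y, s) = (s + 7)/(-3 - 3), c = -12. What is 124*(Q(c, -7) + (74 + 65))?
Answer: 17236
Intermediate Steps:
Q(y, s) = -7/6 - s/6 (Q(y, s) = (7 + s)/(-6) = (7 + s)*(-1/6) = -7/6 - s/6)
124*(Q(c, -7) + (74 + 65)) = 124*((-7/6 - 1/6*(-7)) + (74 + 65)) = 124*((-7/6 + 7/6) + 139) = 124*(0 + 139) = 124*139 = 17236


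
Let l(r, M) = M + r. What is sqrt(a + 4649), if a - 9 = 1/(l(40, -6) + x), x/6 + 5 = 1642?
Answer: sqrt(7070024346)/1232 ≈ 68.250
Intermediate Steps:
x = 9822 (x = -30 + 6*1642 = -30 + 9852 = 9822)
a = 88705/9856 (a = 9 + 1/((-6 + 40) + 9822) = 9 + 1/(34 + 9822) = 9 + 1/9856 = 88705/9856 ≈ 9.0001)
sqrt(a + 4649) = sqrt(88705/9856 + 4649) = sqrt(45909249/9856) = sqrt(7070024346)/1232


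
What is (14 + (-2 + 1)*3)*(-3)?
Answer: -33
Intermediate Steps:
(14 + (-2 + 1)*3)*(-3) = (14 - 1*3)*(-3) = (14 - 3)*(-3) = 11*(-3) = -33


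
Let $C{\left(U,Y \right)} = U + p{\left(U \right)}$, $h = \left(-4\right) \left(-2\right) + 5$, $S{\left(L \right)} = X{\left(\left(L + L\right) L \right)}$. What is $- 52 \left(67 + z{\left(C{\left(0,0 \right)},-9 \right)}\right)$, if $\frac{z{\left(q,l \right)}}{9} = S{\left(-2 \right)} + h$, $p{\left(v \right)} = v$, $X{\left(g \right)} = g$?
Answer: $-13312$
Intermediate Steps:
$S{\left(L \right)} = 2 L^{2}$ ($S{\left(L \right)} = \left(L + L\right) L = 2 L L = 2 L^{2}$)
$h = 13$ ($h = 8 + 5 = 13$)
$C{\left(U,Y \right)} = 2 U$ ($C{\left(U,Y \right)} = U + U = 2 U$)
$z{\left(q,l \right)} = 189$ ($z{\left(q,l \right)} = 9 \left(2 \left(-2\right)^{2} + 13\right) = 9 \left(2 \cdot 4 + 13\right) = 9 \left(8 + 13\right) = 9 \cdot 21 = 189$)
$- 52 \left(67 + z{\left(C{\left(0,0 \right)},-9 \right)}\right) = - 52 \left(67 + 189\right) = \left(-52\right) 256 = -13312$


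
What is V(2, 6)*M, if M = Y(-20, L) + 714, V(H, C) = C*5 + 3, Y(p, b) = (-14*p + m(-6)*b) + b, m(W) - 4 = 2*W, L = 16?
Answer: 29106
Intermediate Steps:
m(W) = 4 + 2*W
Y(p, b) = -14*p - 7*b (Y(p, b) = (-14*p + (4 + 2*(-6))*b) + b = (-14*p + (4 - 12)*b) + b = (-14*p - 8*b) + b = -14*p - 7*b)
V(H, C) = 3 + 5*C (V(H, C) = 5*C + 3 = 3 + 5*C)
M = 882 (M = (-14*(-20) - 7*16) + 714 = (280 - 112) + 714 = 168 + 714 = 882)
V(2, 6)*M = (3 + 5*6)*882 = (3 + 30)*882 = 33*882 = 29106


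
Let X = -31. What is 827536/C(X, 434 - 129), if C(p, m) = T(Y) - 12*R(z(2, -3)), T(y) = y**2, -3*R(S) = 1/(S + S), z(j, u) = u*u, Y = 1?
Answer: 7447824/11 ≈ 6.7708e+5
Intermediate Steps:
z(j, u) = u**2
R(S) = -1/(6*S) (R(S) = -1/(3*(S + S)) = -1/(2*S)/3 = -1/(6*S))
C(p, m) = 11/9 (C(p, m) = 1**2 - (-2)/((-3)**2) = 1 - (-2)/9 = 1 - 12*(-1/54) = 1 + 2/9 = 11/9)
827536/C(X, 434 - 129) = 827536/(11/9) = 827536*(9/11) = 7447824/11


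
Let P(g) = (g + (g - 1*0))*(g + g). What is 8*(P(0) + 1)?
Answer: 8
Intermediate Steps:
P(g) = 4*g² (P(g) = (g + (g + 0))*(2*g) = (g + g)*(2*g) = (2*g)*(2*g) = 4*g²)
8*(P(0) + 1) = 8*(4*0² + 1) = 8*(4*0 + 1) = 8*(0 + 1) = 8*1 = 8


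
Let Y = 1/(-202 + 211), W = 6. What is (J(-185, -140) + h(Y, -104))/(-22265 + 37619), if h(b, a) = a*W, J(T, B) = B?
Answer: -382/7677 ≈ -0.049759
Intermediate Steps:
Y = ⅑ (Y = 1/9 = ⅑ ≈ 0.11111)
h(b, a) = 6*a (h(b, a) = a*6 = 6*a)
(J(-185, -140) + h(Y, -104))/(-22265 + 37619) = (-140 + 6*(-104))/(-22265 + 37619) = (-140 - 624)/15354 = -764*1/15354 = -382/7677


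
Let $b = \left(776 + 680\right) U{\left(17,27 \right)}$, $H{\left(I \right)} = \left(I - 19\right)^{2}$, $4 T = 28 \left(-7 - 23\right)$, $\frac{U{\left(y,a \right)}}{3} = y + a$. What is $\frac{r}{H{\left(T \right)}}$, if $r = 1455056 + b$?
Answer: $\frac{1647248}{52441} \approx 31.411$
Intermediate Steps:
$U{\left(y,a \right)} = 3 a + 3 y$ ($U{\left(y,a \right)} = 3 \left(y + a\right) = 3 \left(a + y\right) = 3 a + 3 y$)
$T = -210$ ($T = \frac{28 \left(-7 - 23\right)}{4} = \frac{28 \left(-30\right)}{4} = \frac{1}{4} \left(-840\right) = -210$)
$H{\left(I \right)} = \left(-19 + I\right)^{2}$
$b = 192192$ ($b = \left(776 + 680\right) \left(3 \cdot 27 + 3 \cdot 17\right) = 1456 \left(81 + 51\right) = 1456 \cdot 132 = 192192$)
$r = 1647248$ ($r = 1455056 + 192192 = 1647248$)
$\frac{r}{H{\left(T \right)}} = \frac{1647248}{\left(-19 - 210\right)^{2}} = \frac{1647248}{\left(-229\right)^{2}} = \frac{1647248}{52441}$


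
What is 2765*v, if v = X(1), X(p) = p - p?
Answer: 0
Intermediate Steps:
X(p) = 0
v = 0
2765*v = 2765*0 = 0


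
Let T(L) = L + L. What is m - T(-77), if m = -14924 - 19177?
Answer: -33947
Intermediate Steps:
m = -34101
T(L) = 2*L
m - T(-77) = -34101 - 2*(-77) = -34101 - 1*(-154) = -34101 + 154 = -33947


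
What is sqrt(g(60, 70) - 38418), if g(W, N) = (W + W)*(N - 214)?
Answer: I*sqrt(55698) ≈ 236.0*I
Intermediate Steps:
g(W, N) = 2*W*(-214 + N) (g(W, N) = (2*W)*(-214 + N) = 2*W*(-214 + N))
sqrt(g(60, 70) - 38418) = sqrt(2*60*(-214 + 70) - 38418) = sqrt(2*60*(-144) - 38418) = sqrt(-17280 - 38418) = sqrt(-55698) = I*sqrt(55698)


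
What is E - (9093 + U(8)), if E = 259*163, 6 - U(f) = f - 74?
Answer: 33052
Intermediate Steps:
U(f) = 80 - f (U(f) = 6 - (f - 74) = 6 - (-74 + f) = 6 + (74 - f) = 80 - f)
E = 42217
E - (9093 + U(8)) = 42217 - (9093 + (80 - 1*8)) = 42217 - (9093 + (80 - 8)) = 42217 - (9093 + 72) = 42217 - 1*9165 = 42217 - 9165 = 33052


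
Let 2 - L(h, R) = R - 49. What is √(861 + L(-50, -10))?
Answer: √922 ≈ 30.364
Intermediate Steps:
L(h, R) = 51 - R (L(h, R) = 2 - (R - 49) = 2 - (-49 + R) = 2 + (49 - R) = 51 - R)
√(861 + L(-50, -10)) = √(861 + (51 - 1*(-10))) = √(861 + (51 + 10)) = √(861 + 61) = √922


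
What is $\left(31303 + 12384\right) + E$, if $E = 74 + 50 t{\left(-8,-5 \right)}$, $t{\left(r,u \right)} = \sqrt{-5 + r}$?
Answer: $43761 + 50 i \sqrt{13} \approx 43761.0 + 180.28 i$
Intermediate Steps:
$E = 74 + 50 i \sqrt{13}$ ($E = 74 + 50 \sqrt{-5 - 8} = 74 + 50 \sqrt{-13} = 74 + 50 i \sqrt{13} \approx 74.0 + 180.28 i$)
$\left(31303 + 12384\right) + E = \left(31303 + 12384\right) + \left(74 + 50 i \sqrt{13}\right) = 43687 + \left(74 + 50 i \sqrt{13}\right) = 43761 + 50 i \sqrt{13}$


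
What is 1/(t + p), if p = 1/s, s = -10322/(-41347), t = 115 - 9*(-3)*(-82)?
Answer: -10322/21624531 ≈ -0.00047733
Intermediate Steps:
t = -2099 (t = 115 + 27*(-82) = 115 - 2214 = -2099)
s = 10322/41347 (s = -10322*(-1/41347) = 10322/41347 ≈ 0.24964)
p = 41347/10322 (p = 1/(10322/41347) = 41347/10322 ≈ 4.0057)
1/(t + p) = 1/(-2099 + 41347/10322) = 1/(-21624531/10322) = -10322/21624531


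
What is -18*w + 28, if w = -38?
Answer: 712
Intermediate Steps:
-18*w + 28 = -18*(-38) + 28 = 684 + 28 = 712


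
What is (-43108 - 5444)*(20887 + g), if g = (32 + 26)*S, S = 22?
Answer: -1076057976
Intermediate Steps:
g = 1276 (g = (32 + 26)*22 = 58*22 = 1276)
(-43108 - 5444)*(20887 + g) = (-43108 - 5444)*(20887 + 1276) = -48552*22163 = -1076057976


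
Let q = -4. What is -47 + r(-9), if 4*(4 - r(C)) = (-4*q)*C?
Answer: -7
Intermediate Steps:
r(C) = 4 - 4*C (r(C) = 4 - (-4*(-4))*C/4 = 4 - 4*C)
-47 + r(-9) = -47 + (4 - 4*(-9)) = -47 + (4 + 36) = -47 + 40 = -7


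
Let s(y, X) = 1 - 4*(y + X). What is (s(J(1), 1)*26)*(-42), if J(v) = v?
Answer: 7644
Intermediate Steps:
s(y, X) = 1 - 4*X - 4*y (s(y, X) = 1 - 4*(X + y) = 1 + (-4*X - 4*y) = 1 - 4*X - 4*y)
(s(J(1), 1)*26)*(-42) = ((1 - 4*1 - 4*1)*26)*(-42) = ((1 - 4 - 4)*26)*(-42) = -7*26*(-42) = -182*(-42) = 7644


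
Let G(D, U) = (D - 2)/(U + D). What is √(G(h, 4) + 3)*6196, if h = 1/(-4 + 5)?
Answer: 6196*√70/5 ≈ 10368.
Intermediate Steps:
h = 1 (h = 1/1 = 1)
G(D, U) = (-2 + D)/(D + U)
√(G(h, 4) + 3)*6196 = √((-2 + 1)/(1 + 4) + 3)*6196 = √(-1/5 + 3)*6196 = √((⅕)*(-1) + 3)*6196 = √(-⅕ + 3)*6196 = √(14/5)*6196 = (√70/5)*6196 = 6196*√70/5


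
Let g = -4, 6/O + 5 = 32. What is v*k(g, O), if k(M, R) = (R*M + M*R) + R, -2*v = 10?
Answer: 70/9 ≈ 7.7778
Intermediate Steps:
O = 2/9 (O = 6/(-5 + 32) = 6/27 = 6*(1/27) = 2/9 ≈ 0.22222)
v = -5 (v = -½*10 = -5)
k(M, R) = R + 2*M*R (k(M, R) = (M*R + M*R) + R = 2*M*R + R = R + 2*M*R)
v*k(g, O) = -10*(1 + 2*(-4))/9 = -10*(1 - 8)/9 = -10*(-7)/9 = -5*(-14/9) = 70/9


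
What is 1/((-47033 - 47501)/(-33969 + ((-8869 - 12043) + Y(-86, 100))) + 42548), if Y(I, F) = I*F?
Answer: 5771/245553102 ≈ 2.3502e-5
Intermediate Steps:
Y(I, F) = F*I
1/((-47033 - 47501)/(-33969 + ((-8869 - 12043) + Y(-86, 100))) + 42548) = 1/((-47033 - 47501)/(-33969 + ((-8869 - 12043) + 100*(-86))) + 42548) = 1/(-94534/(-33969 + (-20912 - 8600)) + 42548) = 1/(-94534/(-33969 - 29512) + 42548) = 1/(-94534/(-63481) + 42548) = 1/(-94534*(-1/63481) + 42548) = 1/(8594/5771 + 42548) = 1/(245553102/5771) = 5771/245553102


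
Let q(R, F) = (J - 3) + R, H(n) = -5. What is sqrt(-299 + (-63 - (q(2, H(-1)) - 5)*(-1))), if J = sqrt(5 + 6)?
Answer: sqrt(-368 + sqrt(11)) ≈ 19.097*I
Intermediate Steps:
J = sqrt(11) ≈ 3.3166
q(R, F) = -3 + R + sqrt(11) (q(R, F) = (sqrt(11) - 3) + R = (-3 + sqrt(11)) + R = -3 + R + sqrt(11))
sqrt(-299 + (-63 - (q(2, H(-1)) - 5)*(-1))) = sqrt(-299 + (-63 - ((-3 + 2 + sqrt(11)) - 5)*(-1))) = sqrt(-299 + (-63 - ((-1 + sqrt(11)) - 5)*(-1))) = sqrt(-299 + (-63 - (-6 + sqrt(11))*(-1))) = sqrt(-299 + (-63 - (6 - sqrt(11)))) = sqrt(-299 + (-63 + (-6 + sqrt(11)))) = sqrt(-299 + (-69 + sqrt(11))) = sqrt(-368 + sqrt(11))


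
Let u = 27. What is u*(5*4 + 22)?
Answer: 1134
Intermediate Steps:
u*(5*4 + 22) = 27*(5*4 + 22) = 27*(20 + 22) = 27*42 = 1134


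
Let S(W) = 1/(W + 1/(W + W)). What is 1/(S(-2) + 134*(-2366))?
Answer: -9/2853400 ≈ -3.1541e-6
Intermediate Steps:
S(W) = 1/(W + 1/(2*W))
1/(S(-2) + 134*(-2366)) = 1/(2*(-2)/(1 + 2*(-2)²) + 134*(-2366)) = 1/(2*(-2)/(1 + 2*4) - 317044) = 1/(2*(-2)/(1 + 8) - 317044) = 1/(2*(-2)/9 - 317044) = 1/(2*(-2)*(⅑) - 317044) = 1/(-4/9 - 317044) = 1/(-2853400/9) = -9/2853400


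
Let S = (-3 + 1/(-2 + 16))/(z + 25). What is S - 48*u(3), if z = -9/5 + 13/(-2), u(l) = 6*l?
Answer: -1010221/1169 ≈ -864.18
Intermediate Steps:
z = -83/10 (z = -9*⅕ + 13*(-½) = -9/5 - 13/2 = -83/10 ≈ -8.3000)
S = -205/1169 (S = (-3 + 1/(-2 + 16))/(-83/10 + 25) = (-3 + 1/14)/(167/10) = (-3 + 1/14)*(10/167) = -41/14*10/167 = -205/1169 ≈ -0.17536)
S - 48*u(3) = -205/1169 - 288*3 = -205/1169 - 48*18 = -205/1169 - 864 = -1010221/1169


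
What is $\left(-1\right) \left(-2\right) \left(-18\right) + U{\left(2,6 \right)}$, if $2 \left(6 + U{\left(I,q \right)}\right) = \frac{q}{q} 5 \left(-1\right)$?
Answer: $- \frac{89}{2} \approx -44.5$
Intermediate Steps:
$U{\left(I,q \right)} = - \frac{17}{2}$ ($U{\left(I,q \right)} = -6 + \frac{\frac{q}{q} 5 \left(-1\right)}{2} = -6 + \frac{1 \cdot 5 \left(-1\right)}{2} = -6 + \frac{5 \left(-1\right)}{2} = -6 + \frac{1}{2} \left(-5\right) = -6 - \frac{5}{2} = - \frac{17}{2}$)
$\left(-1\right) \left(-2\right) \left(-18\right) + U{\left(2,6 \right)} = \left(-1\right) \left(-2\right) \left(-18\right) - \frac{17}{2} = 2 \left(-18\right) - \frac{17}{2} = -36 - \frac{17}{2} = - \frac{89}{2}$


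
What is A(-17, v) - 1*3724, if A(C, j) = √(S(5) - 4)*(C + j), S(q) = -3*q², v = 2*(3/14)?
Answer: -3724 - 116*I*√79/7 ≈ -3724.0 - 147.29*I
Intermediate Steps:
v = 3/7 (v = 2*(3*(1/14)) = 2*(3/14) = 3/7 ≈ 0.42857)
A(C, j) = I*√79*(C + j) (A(C, j) = √(-3*5² - 4)*(C + j) = √(-3*25 - 4)*(C + j) = √(-75 - 4)*(C + j) = √(-79)*(C + j) = (I*√79)*(C + j) = I*√79*(C + j))
A(-17, v) - 1*3724 = I*√79*(-17 + 3/7) - 1*3724 = I*√79*(-116/7) - 3724 = -116*I*√79/7 - 3724 = -3724 - 116*I*√79/7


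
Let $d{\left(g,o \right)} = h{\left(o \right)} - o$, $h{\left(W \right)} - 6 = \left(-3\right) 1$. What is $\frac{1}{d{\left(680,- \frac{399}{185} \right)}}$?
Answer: $\frac{185}{954} \approx 0.19392$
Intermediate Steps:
$h{\left(W \right)} = 3$ ($h{\left(W \right)} = 6 - 3 = 3$)
$d{\left(g,o \right)} = 3 - o$
$\frac{1}{d{\left(680,- \frac{399}{185} \right)}} = \frac{1}{3 - - \frac{399}{185}} = \frac{1}{3 + \frac{399}{185}} = \frac{1}{\frac{954}{185}} = \frac{185}{954}$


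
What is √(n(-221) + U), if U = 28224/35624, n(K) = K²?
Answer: √968494106953/4453 ≈ 221.00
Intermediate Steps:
U = 3528/4453 (U = 28224*(1/35624) = 3528/4453 ≈ 0.79227)
√(n(-221) + U) = √((-221)² + 3528/4453) = √(48841 + 3528/4453) = √(217492501/4453) = √968494106953/4453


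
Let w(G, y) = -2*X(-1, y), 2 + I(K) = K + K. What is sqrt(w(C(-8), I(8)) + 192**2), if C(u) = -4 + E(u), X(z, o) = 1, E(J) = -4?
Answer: sqrt(36862) ≈ 191.99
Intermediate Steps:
I(K) = -2 + 2*K (I(K) = -2 + (K + K) = -2 + 2*K)
C(u) = -8 (C(u) = -4 - 4 = -8)
w(G, y) = -2 (w(G, y) = -2*1 = -2)
sqrt(w(C(-8), I(8)) + 192**2) = sqrt(-2 + 192**2) = sqrt(-2 + 36864) = sqrt(36862)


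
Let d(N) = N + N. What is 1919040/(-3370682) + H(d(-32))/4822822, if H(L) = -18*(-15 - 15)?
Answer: -2313342040650/4064049826151 ≈ -0.56922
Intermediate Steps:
d(N) = 2*N
H(L) = 540 (H(L) = -18*(-30) = 540)
1919040/(-3370682) + H(d(-32))/4822822 = 1919040/(-3370682) + 540/4822822 = 1919040*(-1/3370682) + 540*(1/4822822) = -959520/1685341 + 270/2411411 = -2313342040650/4064049826151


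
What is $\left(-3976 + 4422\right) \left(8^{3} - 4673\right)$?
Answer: $-1855806$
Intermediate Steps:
$\left(-3976 + 4422\right) \left(8^{3} - 4673\right) = 446 \left(512 - 4673\right) = 446 \left(-4161\right) = -1855806$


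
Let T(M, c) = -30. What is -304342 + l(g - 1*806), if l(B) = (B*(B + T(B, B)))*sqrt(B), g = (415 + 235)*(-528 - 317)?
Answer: -304342 + 605156209632*I*sqrt(137514) ≈ -3.0434e+5 + 2.2441e+14*I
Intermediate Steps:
g = -549250 (g = 650*(-845) = -549250)
l(B) = B**(3/2)*(-30 + B) (l(B) = (B*(B - 30))*sqrt(B) = (B*(-30 + B))*sqrt(B) = B**(3/2)*(-30 + B))
-304342 + l(g - 1*806) = -304342 + (-549250 - 1*806)**(3/2)*(-30 + (-549250 - 1*806)) = -304342 + (-549250 - 806)**(3/2)*(-30 + (-549250 - 806)) = -304342 + (-550056)**(3/2)*(-30 - 550056) = -304342 - 1100112*I*sqrt(137514)*(-550086) = -304342 + 605156209632*I*sqrt(137514)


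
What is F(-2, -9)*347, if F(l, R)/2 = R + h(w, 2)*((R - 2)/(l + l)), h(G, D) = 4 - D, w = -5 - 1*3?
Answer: -2429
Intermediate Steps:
w = -8 (w = -5 - 3 = -8)
F(l, R) = 2*R + 2*(-2 + R)/l (F(l, R) = 2*(R + (4 - 1*2)*((R - 2)/(l + l))) = 2*(R + (4 - 2)*((-2 + R)/((2*l)))) = 2*(R + 2*((-2 + R)*(1/(2*l)))) = 2*(R + 2*((-2 + R)/(2*l))) = 2*(R + (-2 + R)/l) = 2*R + 2*(-2 + R)/l)
F(-2, -9)*347 = (2*(-2 - 9 - 9*(-2))/(-2))*347 = (2*(-½)*(-2 - 9 + 18))*347 = (2*(-½)*7)*347 = -7*347 = -2429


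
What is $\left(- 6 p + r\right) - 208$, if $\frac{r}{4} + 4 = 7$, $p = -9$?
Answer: $-142$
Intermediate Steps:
$r = 12$ ($r = -16 + 4 \cdot 7 = -16 + 28 = 12$)
$\left(- 6 p + r\right) - 208 = \left(\left(-6\right) \left(-9\right) + 12\right) - 208 = \left(54 + 12\right) - 208 = 66 - 208 = -142$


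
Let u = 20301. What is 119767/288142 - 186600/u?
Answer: -17111969111/1949856914 ≈ -8.7760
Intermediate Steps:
119767/288142 - 186600/u = 119767/288142 - 186600/20301 = 119767*(1/288142) - 186600*1/20301 = 119767/288142 - 62200/6767 = -17111969111/1949856914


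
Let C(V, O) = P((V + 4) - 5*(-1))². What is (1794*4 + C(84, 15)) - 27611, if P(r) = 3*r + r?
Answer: 117949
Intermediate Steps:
P(r) = 4*r
C(V, O) = (36 + 4*V)² (C(V, O) = (4*((V + 4) - 5*(-1)))² = (4*((4 + V) + 5))² = (4*(9 + V))² = (36 + 4*V)²)
(1794*4 + C(84, 15)) - 27611 = (1794*4 + 16*(9 + 84)²) - 27611 = (7176 + 16*93²) - 27611 = (7176 + 16*8649) - 27611 = (7176 + 138384) - 27611 = 145560 - 27611 = 117949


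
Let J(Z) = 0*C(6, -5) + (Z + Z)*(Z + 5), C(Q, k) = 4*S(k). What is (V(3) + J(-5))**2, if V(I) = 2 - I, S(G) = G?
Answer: 1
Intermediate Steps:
C(Q, k) = 4*k
J(Z) = 2*Z*(5 + Z) (J(Z) = 0*(4*(-5)) + (Z + Z)*(Z + 5) = 0*(-20) + (2*Z)*(5 + Z) = 0 + 2*Z*(5 + Z) = 2*Z*(5 + Z))
(V(3) + J(-5))**2 = ((2 - 1*3) + 2*(-5)*(5 - 5))**2 = ((2 - 3) + 2*(-5)*0)**2 = (-1 + 0)**2 = (-1)**2 = 1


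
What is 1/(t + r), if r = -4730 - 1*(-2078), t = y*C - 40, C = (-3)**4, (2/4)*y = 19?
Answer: 1/386 ≈ 0.0025907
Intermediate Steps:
y = 38 (y = 2*19 = 38)
C = 81
t = 3038 (t = 38*81 - 40 = 3078 - 40 = 3038)
r = -2652 (r = -4730 + 2078 = -2652)
1/(t + r) = 1/(3038 - 2652) = 1/386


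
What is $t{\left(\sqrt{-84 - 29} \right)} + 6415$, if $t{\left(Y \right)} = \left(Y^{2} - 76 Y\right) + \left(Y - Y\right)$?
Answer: $6302 - 76 i \sqrt{113} \approx 6302.0 - 807.89 i$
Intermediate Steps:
$t{\left(Y \right)} = Y^{2} - 76 Y$ ($t{\left(Y \right)} = \left(Y^{2} - 76 Y\right) + 0 = Y^{2} - 76 Y$)
$t{\left(\sqrt{-84 - 29} \right)} + 6415 = \sqrt{-84 - 29} \left(-76 + \sqrt{-84 - 29}\right) + 6415 = \sqrt{-113} \left(-76 + \sqrt{-113}\right) + 6415 = i \sqrt{113} \left(-76 + i \sqrt{113}\right) + 6415 = 6415 + i \sqrt{113} \left(-76 + i \sqrt{113}\right)$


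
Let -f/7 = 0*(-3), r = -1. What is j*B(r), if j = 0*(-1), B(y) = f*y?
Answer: 0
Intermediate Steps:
f = 0 (f = -0*(-3) = -7*0 = 0)
B(y) = 0 (B(y) = 0*y = 0)
j = 0
j*B(r) = 0*0 = 0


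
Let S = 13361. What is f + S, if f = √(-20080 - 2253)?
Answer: 13361 + I*√22333 ≈ 13361.0 + 149.44*I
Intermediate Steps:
f = I*√22333 (f = √(-22333) = I*√22333 ≈ 149.44*I)
f + S = I*√22333 + 13361 = 13361 + I*√22333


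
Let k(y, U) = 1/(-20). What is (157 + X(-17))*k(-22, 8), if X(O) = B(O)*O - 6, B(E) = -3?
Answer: -101/10 ≈ -10.100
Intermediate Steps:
k(y, U) = -1/20
X(O) = -6 - 3*O (X(O) = -3*O - 6 = -6 - 3*O)
(157 + X(-17))*k(-22, 8) = (157 + (-6 - 3*(-17)))*(-1/20) = (157 + (-6 + 51))*(-1/20) = (157 + 45)*(-1/20) = 202*(-1/20) = -101/10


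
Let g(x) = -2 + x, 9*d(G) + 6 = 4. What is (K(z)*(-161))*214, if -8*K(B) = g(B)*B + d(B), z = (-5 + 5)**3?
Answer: -17227/18 ≈ -957.06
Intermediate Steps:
d(G) = -2/9 (d(G) = -2/3 + (1/9)*4 = -2/3 + 4/9 = -2/9)
z = 0 (z = 0**3 = 0)
K(B) = 1/36 - B*(-2 + B)/8 (K(B) = -((-2 + B)*B - 2/9)/8 = -(B*(-2 + B) - 2/9)/8 = -(-2/9 + B*(-2 + B))/8 = 1/36 - B*(-2 + B)/8)
(K(z)*(-161))*214 = ((1/36 - 1/8*0*(-2 + 0))*(-161))*214 = ((1/36 - 1/8*0*(-2))*(-161))*214 = ((1/36 + 0)*(-161))*214 = ((1/36)*(-161))*214 = -161/36*214 = -17227/18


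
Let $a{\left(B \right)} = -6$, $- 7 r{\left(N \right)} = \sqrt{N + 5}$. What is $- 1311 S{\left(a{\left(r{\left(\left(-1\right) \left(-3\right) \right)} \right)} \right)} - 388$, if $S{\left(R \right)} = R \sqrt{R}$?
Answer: $-388 + 7866 i \sqrt{6} \approx -388.0 + 19268.0 i$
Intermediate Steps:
$r{\left(N \right)} = - \frac{\sqrt{5 + N}}{7}$ ($r{\left(N \right)} = - \frac{\sqrt{N + 5}}{7} = - \frac{\sqrt{5 + N}}{7}$)
$S{\left(R \right)} = R^{\frac{3}{2}}$
$- 1311 S{\left(a{\left(r{\left(\left(-1\right) \left(-3\right) \right)} \right)} \right)} - 388 = - 1311 \left(-6\right)^{\frac{3}{2}} - 388 = - 1311 \left(- 6 i \sqrt{6}\right) - 388 = 7866 i \sqrt{6} - 388 = -388 + 7866 i \sqrt{6}$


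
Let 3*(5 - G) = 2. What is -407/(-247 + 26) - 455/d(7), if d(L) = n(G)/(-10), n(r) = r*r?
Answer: 53957/221 ≈ 244.15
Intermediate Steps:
G = 13/3 (G = 5 - ⅓*2 = 5 - ⅔ = 13/3 ≈ 4.3333)
n(r) = r²
d(L) = -169/90 (d(L) = (13/3)²/(-10) = (169/9)*(-⅒) = -169/90)
-407/(-247 + 26) - 455/d(7) = -407/(-247 + 26) - 455/(-169/90) = -407/(-221) - 455*(-90/169) = -407*(-1/221) + 3150/13 = 407/221 + 3150/13 = 53957/221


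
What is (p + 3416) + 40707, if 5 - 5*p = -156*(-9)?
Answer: 219216/5 ≈ 43843.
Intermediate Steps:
p = -1399/5 (p = 1 - (-156)*(-9)/5 = 1 - ⅕*1404 = 1 - 1404/5 = -1399/5 ≈ -279.80)
(p + 3416) + 40707 = (-1399/5 + 3416) + 40707 = 15681/5 + 40707 = 219216/5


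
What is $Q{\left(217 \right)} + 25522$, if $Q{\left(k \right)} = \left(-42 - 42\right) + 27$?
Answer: $25465$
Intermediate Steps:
$Q{\left(k \right)} = -57$ ($Q{\left(k \right)} = -84 + 27 = -57$)
$Q{\left(217 \right)} + 25522 = -57 + 25522 = 25465$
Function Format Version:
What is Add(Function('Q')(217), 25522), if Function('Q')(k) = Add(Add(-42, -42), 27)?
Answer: 25465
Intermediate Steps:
Function('Q')(k) = -57 (Function('Q')(k) = Add(-84, 27) = -57)
Add(Function('Q')(217), 25522) = Add(-57, 25522) = 25465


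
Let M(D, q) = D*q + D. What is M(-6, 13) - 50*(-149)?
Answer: 7366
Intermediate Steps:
M(D, q) = D + D*q
M(-6, 13) - 50*(-149) = -6*(1 + 13) - 50*(-149) = -6*14 + 7450 = -84 + 7450 = 7366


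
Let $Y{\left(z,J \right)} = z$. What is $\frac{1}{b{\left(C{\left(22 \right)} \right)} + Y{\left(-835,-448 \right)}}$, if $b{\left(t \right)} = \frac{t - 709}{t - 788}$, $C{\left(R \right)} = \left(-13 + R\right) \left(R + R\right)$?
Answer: $- \frac{392}{327007} \approx -0.0011988$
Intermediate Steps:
$C{\left(R \right)} = 2 R \left(-13 + R\right)$ ($C{\left(R \right)} = \left(-13 + R\right) 2 R = 2 R \left(-13 + R\right)$)
$b{\left(t \right)} = \frac{-709 + t}{-788 + t}$
$\frac{1}{b{\left(C{\left(22 \right)} \right)} + Y{\left(-835,-448 \right)}} = \frac{1}{\frac{-709 + 2 \cdot 22 \left(-13 + 22\right)}{-788 + 2 \cdot 22 \left(-13 + 22\right)} - 835} = \frac{1}{\frac{-709 + 2 \cdot 22 \cdot 9}{-788 + 2 \cdot 22 \cdot 9} - 835} = \frac{1}{\frac{-709 + 396}{-788 + 396} - 835} = \frac{1}{\frac{1}{-392} \left(-313\right) - 835} = \frac{1}{\left(- \frac{1}{392}\right) \left(-313\right) - 835} = \frac{1}{\frac{313}{392} - 835} = \frac{1}{- \frac{327007}{392}} = - \frac{392}{327007}$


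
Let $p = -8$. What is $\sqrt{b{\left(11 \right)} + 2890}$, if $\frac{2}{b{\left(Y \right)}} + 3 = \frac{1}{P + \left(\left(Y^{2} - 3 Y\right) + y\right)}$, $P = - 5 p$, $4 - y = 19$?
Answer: $\frac{\sqrt{488297}}{13} \approx 53.753$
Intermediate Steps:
$y = -15$ ($y = 4 - 19 = -15$)
$P = 40$ ($P = \left(-5\right) \left(-8\right) = 40$)
$b{\left(Y \right)} = \frac{2}{-3 + \frac{1}{25 + Y^{2} - 3 Y}}$ ($b{\left(Y \right)} = \frac{2}{-3 + \frac{1}{40 - \left(15 - Y^{2} + 3 Y\right)}} = \frac{2}{-3 + \frac{1}{25 + Y^{2} - 3 Y}}$)
$\sqrt{b{\left(11 \right)} + 2890} = \sqrt{\frac{2 \left(-25 - 11^{2} + 3 \cdot 11\right)}{74 - 99 + 3 \cdot 11^{2}} + 2890} = \sqrt{\frac{2 \left(-25 - 121 + 33\right)}{74 - 99 + 3 \cdot 121} + 2890} = \sqrt{\frac{2 \left(-25 - 121 + 33\right)}{74 - 99 + 363} + 2890} = \sqrt{2 \cdot \frac{1}{338} \left(-113\right) + 2890} = \sqrt{- \frac{113}{169} + 2890} = \sqrt{\frac{488297}{169}} = \frac{\sqrt{488297}}{13}$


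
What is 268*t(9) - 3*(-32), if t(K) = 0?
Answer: 96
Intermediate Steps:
268*t(9) - 3*(-32) = 268*0 - 3*(-32) = 0 + 96 = 96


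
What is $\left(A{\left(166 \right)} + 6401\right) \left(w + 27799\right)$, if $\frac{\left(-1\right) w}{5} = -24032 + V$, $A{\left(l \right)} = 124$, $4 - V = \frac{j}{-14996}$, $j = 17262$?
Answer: $\frac{7237552622175}{7498} \approx 9.6526 \cdot 10^{8}$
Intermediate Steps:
$V = \frac{38623}{7498}$ ($V = 4 - \frac{17262}{-14996} = 4 - 17262 \left(- \frac{1}{14996}\right) = 4 - - \frac{8631}{7498} = 4 + \frac{8631}{7498} = \frac{38623}{7498} \approx 5.1511$)
$w = \frac{900766565}{7498}$ ($w = - 5 \left(-24032 + \frac{38623}{7498}\right) = \left(-5\right) \left(- \frac{180153313}{7498}\right) = \frac{900766565}{7498} \approx 1.2013 \cdot 10^{5}$)
$\left(A{\left(166 \right)} + 6401\right) \left(w + 27799\right) = \left(124 + 6401\right) \left(\frac{900766565}{7498} + 27799\right) = 6525 \cdot \frac{1109203467}{7498} = \frac{7237552622175}{7498}$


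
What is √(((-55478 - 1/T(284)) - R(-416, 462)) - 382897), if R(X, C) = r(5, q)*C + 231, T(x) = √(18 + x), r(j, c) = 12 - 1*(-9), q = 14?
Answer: √(-40887482832 - 302*√302)/302 ≈ 669.56*I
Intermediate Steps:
r(j, c) = 21 (r(j, c) = 12 + 9 = 21)
R(X, C) = 231 + 21*C (R(X, C) = 21*C + 231 = 231 + 21*C)
√(((-55478 - 1/T(284)) - R(-416, 462)) - 382897) = √(((-55478 - 1/(√(18 + 284))) - (231 + 21*462)) - 382897) = √(((-55478 - 1/(√302)) - (231 + 9702)) - 382897) = √(((-55478 - √302/302) - 1*9933) - 382897) = √(((-55478 - √302/302) - 9933) - 382897) = √((-65411 - √302/302) - 382897) = √(-448308 - √302/302)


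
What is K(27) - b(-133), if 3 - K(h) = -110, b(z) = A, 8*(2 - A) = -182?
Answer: 353/4 ≈ 88.250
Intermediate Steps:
A = 99/4 (A = 2 - ⅛*(-182) = 2 + 91/4 = 99/4 ≈ 24.750)
b(z) = 99/4
K(h) = 113 (K(h) = 3 - 1*(-110) = 3 + 110 = 113)
K(27) - b(-133) = 113 - 1*99/4 = 113 - 99/4 = 353/4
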